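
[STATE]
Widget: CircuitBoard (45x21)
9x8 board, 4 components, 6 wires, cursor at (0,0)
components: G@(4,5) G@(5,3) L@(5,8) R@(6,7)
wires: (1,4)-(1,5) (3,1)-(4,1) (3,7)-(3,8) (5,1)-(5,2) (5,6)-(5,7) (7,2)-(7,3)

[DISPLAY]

   0 1 2 3 4 5 6 7 8                         
0  [.]                                       
                                             
1                   · ─ ·                    
                                             
2                                            
                                             
3       ·                       · ─ ·        
        │                                    
4       ·               G                    
                                             
5       · ─ ·   G           · ─ ·   L        
                                             
6                               R            
                                             
7           · ─ ·                            
Cursor: (0,0)                                
                                             
                                             
                                             
                                             


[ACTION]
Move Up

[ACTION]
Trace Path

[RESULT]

   0 1 2 3 4 5 6 7 8                         
0  [.]                                       
                                             
1                   · ─ ·                    
                                             
2                                            
                                             
3       ·                       · ─ ·        
        │                                    
4       ·               G                    
                                             
5       · ─ ·   G           · ─ ·   L        
                                             
6                               R            
                                             
7           · ─ ·                            
Cursor: (0,0)  Trace: No connections         
                                             
                                             
                                             
                                             


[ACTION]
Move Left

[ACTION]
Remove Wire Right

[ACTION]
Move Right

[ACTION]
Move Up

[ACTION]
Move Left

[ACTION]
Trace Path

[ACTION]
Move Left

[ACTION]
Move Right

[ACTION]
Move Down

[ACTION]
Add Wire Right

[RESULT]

   0 1 2 3 4 5 6 7 8                         
0                                            
                                             
1      [.]─ ·       · ─ ·                    
                                             
2                                            
                                             
3       ·                       · ─ ·        
        │                                    
4       ·               G                    
                                             
5       · ─ ·   G           · ─ ·   L        
                                             
6                               R            
                                             
7           · ─ ·                            
Cursor: (1,1)  Trace: No connections         
                                             
                                             
                                             
                                             


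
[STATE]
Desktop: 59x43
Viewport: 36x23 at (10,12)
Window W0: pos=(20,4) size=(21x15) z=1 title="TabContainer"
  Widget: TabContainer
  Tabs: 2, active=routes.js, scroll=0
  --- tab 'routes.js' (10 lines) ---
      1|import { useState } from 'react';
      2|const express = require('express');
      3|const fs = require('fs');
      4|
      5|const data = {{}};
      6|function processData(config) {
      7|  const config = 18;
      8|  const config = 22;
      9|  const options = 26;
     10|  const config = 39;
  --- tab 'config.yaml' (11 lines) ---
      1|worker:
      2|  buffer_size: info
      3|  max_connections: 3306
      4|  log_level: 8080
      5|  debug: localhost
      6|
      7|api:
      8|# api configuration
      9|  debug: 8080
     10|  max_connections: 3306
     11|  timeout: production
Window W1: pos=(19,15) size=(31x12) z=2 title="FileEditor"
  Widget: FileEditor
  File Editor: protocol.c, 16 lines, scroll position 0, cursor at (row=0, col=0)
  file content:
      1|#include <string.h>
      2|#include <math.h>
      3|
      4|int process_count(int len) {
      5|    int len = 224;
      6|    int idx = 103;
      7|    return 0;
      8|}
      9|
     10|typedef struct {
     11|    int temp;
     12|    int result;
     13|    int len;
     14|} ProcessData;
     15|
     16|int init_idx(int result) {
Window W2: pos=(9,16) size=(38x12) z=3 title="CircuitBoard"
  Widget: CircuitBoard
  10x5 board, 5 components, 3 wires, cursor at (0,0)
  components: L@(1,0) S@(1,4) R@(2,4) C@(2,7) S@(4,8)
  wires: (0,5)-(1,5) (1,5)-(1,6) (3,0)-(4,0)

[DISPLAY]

          ┃                   ┃     
          ┃const data = {{}}; ┃     
          ┃function processDat┃     
         ┏━━━━━━━━━━━━━━━━━━━━━━━━━━
━━━━━━━━━━━━━━━━━━━━━━━━━━━━━━━━━━━━
 CircuitBoard                       
────────────────────────────────────
   0 1 2 3 4 5 6 7 8 9              
0  [.]                  ·           
                        │           
1   L               S   · ─ ·       
                                    
2                   R           C   
                                    
3   ·                               
━━━━━━━━━━━━━━━━━━━━━━━━━━━━━━━━━━━━
                                    
                                    
                                    
                                    
                                    
                                    
                                    


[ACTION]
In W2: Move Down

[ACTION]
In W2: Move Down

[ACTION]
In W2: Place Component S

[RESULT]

          ┃                   ┃     
          ┃const data = {{}}; ┃     
          ┃function processDat┃     
         ┏━━━━━━━━━━━━━━━━━━━━━━━━━━
━━━━━━━━━━━━━━━━━━━━━━━━━━━━━━━━━━━━
 CircuitBoard                       
────────────────────────────────────
   0 1 2 3 4 5 6 7 8 9              
0                       ·           
                        │           
1   L               S   · ─ ·       
                                    
2  [S]              R           C   
                                    
3   ·                               
━━━━━━━━━━━━━━━━━━━━━━━━━━━━━━━━━━━━
                                    
                                    
                                    
                                    
                                    
                                    
                                    


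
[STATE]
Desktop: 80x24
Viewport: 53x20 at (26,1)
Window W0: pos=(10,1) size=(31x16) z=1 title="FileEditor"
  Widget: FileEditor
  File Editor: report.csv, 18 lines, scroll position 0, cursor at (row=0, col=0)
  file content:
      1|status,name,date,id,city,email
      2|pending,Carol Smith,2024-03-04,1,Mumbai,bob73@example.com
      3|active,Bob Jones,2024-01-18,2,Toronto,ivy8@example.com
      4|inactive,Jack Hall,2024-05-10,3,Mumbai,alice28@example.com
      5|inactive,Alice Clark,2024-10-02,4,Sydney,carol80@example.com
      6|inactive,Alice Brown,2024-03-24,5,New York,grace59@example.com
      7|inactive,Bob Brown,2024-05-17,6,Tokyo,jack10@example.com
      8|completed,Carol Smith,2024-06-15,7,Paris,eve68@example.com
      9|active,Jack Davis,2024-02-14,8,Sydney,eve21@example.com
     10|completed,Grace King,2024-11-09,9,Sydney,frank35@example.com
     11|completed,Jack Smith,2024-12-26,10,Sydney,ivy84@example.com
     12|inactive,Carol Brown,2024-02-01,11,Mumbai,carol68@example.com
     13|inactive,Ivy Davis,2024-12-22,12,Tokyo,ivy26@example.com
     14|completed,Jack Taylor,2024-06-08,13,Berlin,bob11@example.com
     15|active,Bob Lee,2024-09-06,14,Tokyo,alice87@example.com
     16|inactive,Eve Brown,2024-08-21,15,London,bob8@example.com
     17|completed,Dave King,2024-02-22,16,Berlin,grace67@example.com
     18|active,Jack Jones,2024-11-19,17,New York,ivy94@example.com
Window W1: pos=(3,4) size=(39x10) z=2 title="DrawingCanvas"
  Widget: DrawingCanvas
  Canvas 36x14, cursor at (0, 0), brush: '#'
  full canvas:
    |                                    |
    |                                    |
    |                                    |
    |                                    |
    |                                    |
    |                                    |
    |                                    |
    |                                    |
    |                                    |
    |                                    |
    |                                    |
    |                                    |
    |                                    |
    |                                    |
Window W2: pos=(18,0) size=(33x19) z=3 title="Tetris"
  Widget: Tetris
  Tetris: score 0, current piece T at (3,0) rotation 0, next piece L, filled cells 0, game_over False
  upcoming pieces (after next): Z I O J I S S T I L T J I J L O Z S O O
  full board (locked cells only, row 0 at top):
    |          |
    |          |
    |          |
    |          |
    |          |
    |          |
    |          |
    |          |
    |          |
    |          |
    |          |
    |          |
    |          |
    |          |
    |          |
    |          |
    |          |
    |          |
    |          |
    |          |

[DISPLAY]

                        ┃                            
────────────────────────┨                            
   │Next:               ┃                            
   │  ▒                 ┃                            
   │▒▒▒                 ┃                            
   │                    ┃                            
   │                    ┃                            
   │                    ┃                            
   │Score:              ┃                            
   │0                   ┃                            
   │                    ┃                            
   │                    ┃                            
   │                    ┃                            
   │                    ┃                            
   │                    ┃                            
   │                    ┃                            
   │                    ┃                            
━━━━━━━━━━━━━━━━━━━━━━━━┛                            
                                                     
                                                     


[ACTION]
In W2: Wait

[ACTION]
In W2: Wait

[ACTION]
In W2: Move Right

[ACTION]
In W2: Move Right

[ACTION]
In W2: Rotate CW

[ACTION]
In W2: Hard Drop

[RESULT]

                        ┃                            
────────────────────────┨                            
   │Next:               ┃                            
   │▓▓                  ┃                            
   │ ▓▓                 ┃                            
   │                    ┃                            
   │                    ┃                            
   │                    ┃                            
   │Score:              ┃                            
   │0                   ┃                            
   │                    ┃                            
   │                    ┃                            
   │                    ┃                            
   │                    ┃                            
   │                    ┃                            
   │                    ┃                            
   │                    ┃                            
━━━━━━━━━━━━━━━━━━━━━━━━┛                            
                                                     
                                                     


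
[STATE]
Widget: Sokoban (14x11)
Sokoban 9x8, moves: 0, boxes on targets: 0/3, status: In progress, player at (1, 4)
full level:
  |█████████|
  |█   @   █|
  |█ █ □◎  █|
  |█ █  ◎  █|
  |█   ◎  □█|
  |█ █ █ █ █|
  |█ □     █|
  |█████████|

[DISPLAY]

█████████     
█   @   █     
█ █ □◎  █     
█ █  ◎  █     
█   ◎  □█     
█ █ █ █ █     
█ □     █     
█████████     
Moves: 0  0/3 
              
              


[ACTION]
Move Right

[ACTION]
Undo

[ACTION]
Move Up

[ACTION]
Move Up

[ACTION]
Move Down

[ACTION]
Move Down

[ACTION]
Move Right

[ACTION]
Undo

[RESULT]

█████████     
█       █     
█ █  ◎  █     
█ █ @◎  █     
█   ■  □█     
█ █ █ █ █     
█ □     █     
█████████     
Moves: 2  1/3 
              
              


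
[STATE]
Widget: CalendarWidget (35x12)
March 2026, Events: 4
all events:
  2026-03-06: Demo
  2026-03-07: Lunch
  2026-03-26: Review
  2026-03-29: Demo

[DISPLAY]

             March 2026            
Mo Tu We Th Fr Sa Su               
                   1               
 2  3  4  5  6*  7*  8             
 9 10 11 12 13 14 15               
16 17 18 19 20 21 22               
23 24 25 26* 27 28 29*             
30 31                              
                                   
                                   
                                   
                                   


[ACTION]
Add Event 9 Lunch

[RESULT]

             March 2026            
Mo Tu We Th Fr Sa Su               
                   1               
 2  3  4  5  6*  7*  8             
 9* 10 11 12 13 14 15              
16 17 18 19 20 21 22               
23 24 25 26* 27 28 29*             
30 31                              
                                   
                                   
                                   
                                   


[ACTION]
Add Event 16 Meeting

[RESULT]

             March 2026            
Mo Tu We Th Fr Sa Su               
                   1               
 2  3  4  5  6*  7*  8             
 9* 10 11 12 13 14 15              
16* 17 18 19 20 21 22              
23 24 25 26* 27 28 29*             
30 31                              
                                   
                                   
                                   
                                   


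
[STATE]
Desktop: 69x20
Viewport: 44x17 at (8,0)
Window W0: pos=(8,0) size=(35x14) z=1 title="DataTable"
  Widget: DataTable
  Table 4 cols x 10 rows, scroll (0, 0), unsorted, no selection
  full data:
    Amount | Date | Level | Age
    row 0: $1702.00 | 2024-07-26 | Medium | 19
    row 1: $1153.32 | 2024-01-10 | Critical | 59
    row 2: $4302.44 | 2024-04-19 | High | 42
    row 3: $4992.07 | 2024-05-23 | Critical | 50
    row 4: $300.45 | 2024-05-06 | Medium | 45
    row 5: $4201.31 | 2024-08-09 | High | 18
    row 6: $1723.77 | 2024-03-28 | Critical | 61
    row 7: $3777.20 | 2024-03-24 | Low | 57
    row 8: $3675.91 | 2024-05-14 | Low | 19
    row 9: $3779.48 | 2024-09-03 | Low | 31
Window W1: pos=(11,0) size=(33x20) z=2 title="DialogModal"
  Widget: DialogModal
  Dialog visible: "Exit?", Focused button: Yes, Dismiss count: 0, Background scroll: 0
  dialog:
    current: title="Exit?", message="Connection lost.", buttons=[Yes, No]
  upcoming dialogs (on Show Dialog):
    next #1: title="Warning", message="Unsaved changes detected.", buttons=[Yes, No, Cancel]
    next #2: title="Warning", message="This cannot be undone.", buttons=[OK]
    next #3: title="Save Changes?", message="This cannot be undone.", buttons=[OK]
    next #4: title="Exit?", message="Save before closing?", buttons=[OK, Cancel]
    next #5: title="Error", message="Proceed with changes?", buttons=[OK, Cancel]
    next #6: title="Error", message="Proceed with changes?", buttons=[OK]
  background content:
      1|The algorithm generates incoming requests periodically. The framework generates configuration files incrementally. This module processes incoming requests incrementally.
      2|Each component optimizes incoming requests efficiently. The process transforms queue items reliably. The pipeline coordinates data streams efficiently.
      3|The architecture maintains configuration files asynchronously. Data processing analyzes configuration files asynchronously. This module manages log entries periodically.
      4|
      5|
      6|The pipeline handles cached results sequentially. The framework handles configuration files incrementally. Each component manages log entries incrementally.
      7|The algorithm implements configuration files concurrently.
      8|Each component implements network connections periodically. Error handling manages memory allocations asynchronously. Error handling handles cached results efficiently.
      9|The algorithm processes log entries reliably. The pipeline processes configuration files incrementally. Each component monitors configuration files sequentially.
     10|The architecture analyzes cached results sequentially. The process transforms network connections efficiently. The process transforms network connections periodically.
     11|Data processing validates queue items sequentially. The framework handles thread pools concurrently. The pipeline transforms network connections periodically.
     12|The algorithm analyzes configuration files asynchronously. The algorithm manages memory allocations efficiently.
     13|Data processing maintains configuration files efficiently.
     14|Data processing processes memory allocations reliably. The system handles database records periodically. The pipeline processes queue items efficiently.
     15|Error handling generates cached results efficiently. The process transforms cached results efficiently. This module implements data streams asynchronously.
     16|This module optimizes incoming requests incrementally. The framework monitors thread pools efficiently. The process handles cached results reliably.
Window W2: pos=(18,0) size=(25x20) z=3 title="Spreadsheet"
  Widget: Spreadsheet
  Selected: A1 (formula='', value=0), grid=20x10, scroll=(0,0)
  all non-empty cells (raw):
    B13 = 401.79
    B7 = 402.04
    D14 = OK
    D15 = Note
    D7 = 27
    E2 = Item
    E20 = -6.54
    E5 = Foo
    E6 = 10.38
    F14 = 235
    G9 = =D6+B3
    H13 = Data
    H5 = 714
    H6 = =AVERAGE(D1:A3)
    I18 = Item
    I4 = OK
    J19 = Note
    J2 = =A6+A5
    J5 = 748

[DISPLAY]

┏━━┏━━━━━━┏━━━━━━━━━━━━━━━━━━━━━━━┓┓        
┃ D┃ Dialo┃ Spreadsheet           ┃┃        
┠──┠──────┠───────────────────────┨┨        
┃Am┃The al┃A1:                    ┃┃        
┃──┃Each c┃       A       B       ┃┃        
┃$1┃The ar┃-----------------------┃┃        
┃$1┃      ┃  1      [0]       0   ┃┃        
┃$4┃      ┃  2        0       0   ┃┃        
┃$4┃The p┌┃  3        0       0   ┃┃        
┃$3┃The a│┃  4        0       0   ┃┃        
┃$4┃Each │┃  5        0       0   ┃┃        
┃$1┃The a│┃  6        0       0   ┃┃        
┃$3┃The a└┃  7        0  402.04   ┃┃        
┗━━┃Data p┃  8        0       0   ┃┃        
   ┃The al┃  9        0       0   ┃┃        
   ┃Data p┃ 10        0       0   ┃┃        
   ┃Data p┃ 11        0       0   ┃┃        


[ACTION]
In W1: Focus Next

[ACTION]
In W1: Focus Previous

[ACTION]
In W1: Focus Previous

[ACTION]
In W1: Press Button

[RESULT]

┏━━┏━━━━━━┏━━━━━━━━━━━━━━━━━━━━━━━┓┓        
┃ D┃ Dialo┃ Spreadsheet           ┃┃        
┠──┠──────┠───────────────────────┨┨        
┃Am┃The al┃A1:                    ┃┃        
┃──┃Each c┃       A       B       ┃┃        
┃$1┃The ar┃-----------------------┃┃        
┃$1┃      ┃  1      [0]       0   ┃┃        
┃$4┃      ┃  2        0       0   ┃┃        
┃$4┃The pi┃  3        0       0   ┃┃        
┃$3┃The al┃  4        0       0   ┃┃        
┃$4┃Each c┃  5        0       0   ┃┃        
┃$1┃The al┃  6        0       0   ┃┃        
┃$3┃The ar┃  7        0  402.04   ┃┃        
┗━━┃Data p┃  8        0       0   ┃┃        
   ┃The al┃  9        0       0   ┃┃        
   ┃Data p┃ 10        0       0   ┃┃        
   ┃Data p┃ 11        0       0   ┃┃        


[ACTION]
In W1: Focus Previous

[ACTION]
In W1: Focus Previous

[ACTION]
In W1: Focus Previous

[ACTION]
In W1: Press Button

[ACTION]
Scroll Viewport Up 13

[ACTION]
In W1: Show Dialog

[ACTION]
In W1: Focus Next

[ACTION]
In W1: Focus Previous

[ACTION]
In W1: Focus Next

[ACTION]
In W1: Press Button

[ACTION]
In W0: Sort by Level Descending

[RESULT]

┏━━┏━━━━━━┏━━━━━━━━━━━━━━━━━━━━━━━┓┓        
┃ D┃ Dialo┃ Spreadsheet           ┃┃        
┠──┠──────┠───────────────────────┨┨        
┃Am┃The al┃A1:                    ┃┃        
┃──┃Each c┃       A       B       ┃┃        
┃$1┃The ar┃-----------------------┃┃        
┃$3┃      ┃  1      [0]       0   ┃┃        
┃$3┃      ┃  2        0       0   ┃┃        
┃$3┃The pi┃  3        0       0   ┃┃        
┃$3┃The al┃  4        0       0   ┃┃        
┃$4┃Each c┃  5        0       0   ┃┃        
┃$4┃The al┃  6        0       0   ┃┃        
┃$1┃The ar┃  7        0  402.04   ┃┃        
┗━━┃Data p┃  8        0       0   ┃┃        
   ┃The al┃  9        0       0   ┃┃        
   ┃Data p┃ 10        0       0   ┃┃        
   ┃Data p┃ 11        0       0   ┃┃        


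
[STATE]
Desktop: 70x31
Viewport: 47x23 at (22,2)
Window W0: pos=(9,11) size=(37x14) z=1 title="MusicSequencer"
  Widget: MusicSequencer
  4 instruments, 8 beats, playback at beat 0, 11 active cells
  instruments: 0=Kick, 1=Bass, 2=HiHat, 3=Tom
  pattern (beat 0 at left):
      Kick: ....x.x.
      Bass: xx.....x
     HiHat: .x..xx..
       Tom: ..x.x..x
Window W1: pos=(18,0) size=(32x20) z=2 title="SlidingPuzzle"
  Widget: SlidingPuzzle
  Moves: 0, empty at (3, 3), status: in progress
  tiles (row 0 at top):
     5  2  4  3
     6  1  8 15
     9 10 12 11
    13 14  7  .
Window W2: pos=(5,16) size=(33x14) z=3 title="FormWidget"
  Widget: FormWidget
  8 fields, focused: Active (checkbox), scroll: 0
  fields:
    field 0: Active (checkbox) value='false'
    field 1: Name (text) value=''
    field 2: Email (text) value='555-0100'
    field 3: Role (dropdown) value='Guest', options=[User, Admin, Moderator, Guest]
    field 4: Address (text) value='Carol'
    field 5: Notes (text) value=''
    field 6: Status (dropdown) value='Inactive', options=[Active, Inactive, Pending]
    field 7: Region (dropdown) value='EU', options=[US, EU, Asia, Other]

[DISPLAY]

───────────────────────────┨                   
──┬────┬────┬────┐         ┃                   
5 │  2 │  4 │  3 │         ┃                   
──┼────┼────┼────┤         ┃                   
6 │  1 │  8 │ 15 │         ┃                   
──┼────┼────┼────┤         ┃                   
9 │ 10 │ 12 │ 11 │         ┃                   
──┼────┼────┼────┤         ┃                   
3 │ 14 │  7 │    │         ┃                   
──┴────┴────┴────┘         ┃                   
es: 0                      ┃                   
                           ┃                   
                           ┃                   
                           ┃                   
━━━━━━━━━━━━━━━┓           ┃                   
               ┃           ┃                   
───────────────┨           ┃                   
]              ┃━━━━━━━━━━━┛                   
              ]┃       ┃                       
55-0100       ]┃       ┃                       
uest         ▼]┃       ┃                       
arol          ]┃       ┃                       
              ]┃━━━━━━━┛                       


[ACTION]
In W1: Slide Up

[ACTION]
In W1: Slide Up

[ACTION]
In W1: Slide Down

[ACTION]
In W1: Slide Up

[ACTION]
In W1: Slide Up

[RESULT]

───────────────────────────┨                   
──┬────┬────┬────┐         ┃                   
5 │  2 │  4 │  3 │         ┃                   
──┼────┼────┼────┤         ┃                   
6 │  1 │  8 │ 15 │         ┃                   
──┼────┼────┼────┤         ┃                   
9 │ 10 │ 12 │ 11 │         ┃                   
──┼────┼────┼────┤         ┃                   
3 │ 14 │  7 │    │         ┃                   
──┴────┴────┴────┘         ┃                   
es: 2                      ┃                   
                           ┃                   
                           ┃                   
                           ┃                   
━━━━━━━━━━━━━━━┓           ┃                   
               ┃           ┃                   
───────────────┨           ┃                   
]              ┃━━━━━━━━━━━┛                   
              ]┃       ┃                       
55-0100       ]┃       ┃                       
uest         ▼]┃       ┃                       
arol          ]┃       ┃                       
              ]┃━━━━━━━┛                       


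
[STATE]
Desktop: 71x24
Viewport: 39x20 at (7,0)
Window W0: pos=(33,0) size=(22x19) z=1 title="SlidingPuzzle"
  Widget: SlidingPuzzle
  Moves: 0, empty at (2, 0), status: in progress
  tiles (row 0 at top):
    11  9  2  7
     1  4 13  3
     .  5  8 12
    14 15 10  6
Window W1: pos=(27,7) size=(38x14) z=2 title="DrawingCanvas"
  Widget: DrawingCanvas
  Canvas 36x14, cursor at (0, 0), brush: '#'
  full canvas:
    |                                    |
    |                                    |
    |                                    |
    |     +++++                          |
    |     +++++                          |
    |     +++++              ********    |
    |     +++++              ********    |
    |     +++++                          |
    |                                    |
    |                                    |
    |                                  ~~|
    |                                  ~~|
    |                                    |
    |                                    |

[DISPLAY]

                          ┏━━━━━━━━━━━━
                          ┃ SlidingPuzz
                          ┠────────────
                          ┃┌────┬────┬─
                          ┃│ 11 │  9 │ 
                          ┃├────┼────┼─
                          ┃│  1 │  4 │ 
                    ┏━━━━━━━━━━━━━━━━━━
                    ┃ DrawingCanvas    
                    ┠──────────────────
                    ┃+                 
                    ┃                  
                    ┃                  
                    ┃     +++++        
                    ┃     +++++        
                    ┃     +++++        
                    ┃     +++++        
                    ┃     +++++        
                    ┃                  
                    ┃                  


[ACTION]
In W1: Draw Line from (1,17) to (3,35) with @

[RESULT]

                          ┏━━━━━━━━━━━━
                          ┃ SlidingPuzz
                          ┠────────────
                          ┃┌────┬────┬─
                          ┃│ 11 │  9 │ 
                          ┃├────┼────┼─
                          ┃│  1 │  4 │ 
                    ┏━━━━━━━━━━━━━━━━━━
                    ┃ DrawingCanvas    
                    ┠──────────────────
                    ┃+                 
                    ┃                 @
                    ┃                  
                    ┃     +++++        
                    ┃     +++++        
                    ┃     +++++        
                    ┃     +++++        
                    ┃     +++++        
                    ┃                  
                    ┃                  


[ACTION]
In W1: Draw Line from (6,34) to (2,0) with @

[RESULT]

                          ┏━━━━━━━━━━━━
                          ┃ SlidingPuzz
                          ┠────────────
                          ┃┌────┬────┬─
                          ┃│ 11 │  9 │ 
                          ┃├────┼────┼─
                          ┃│  1 │  4 │ 
                    ┏━━━━━━━━━━━━━━━━━━
                    ┃ DrawingCanvas    
                    ┠──────────────────
                    ┃+                 
                    ┃                 @
                    ┃@@@@@             
                    ┃     @@@@@@@@     
                    ┃     +++++   @@@@@
                    ┃     +++++        
                    ┃     +++++        
                    ┃     +++++        
                    ┃                  
                    ┃                  


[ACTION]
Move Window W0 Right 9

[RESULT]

                                   ┏━━━
                                   ┃ Sl
                                   ┠───
                                   ┃┌──
                                   ┃│ 1
                                   ┃├──
                                   ┃│  
                    ┏━━━━━━━━━━━━━━━━━━
                    ┃ DrawingCanvas    
                    ┠──────────────────
                    ┃+                 
                    ┃                 @
                    ┃@@@@@             
                    ┃     @@@@@@@@     
                    ┃     +++++   @@@@@
                    ┃     +++++        
                    ┃     +++++        
                    ┃     +++++        
                    ┃                  
                    ┃                  


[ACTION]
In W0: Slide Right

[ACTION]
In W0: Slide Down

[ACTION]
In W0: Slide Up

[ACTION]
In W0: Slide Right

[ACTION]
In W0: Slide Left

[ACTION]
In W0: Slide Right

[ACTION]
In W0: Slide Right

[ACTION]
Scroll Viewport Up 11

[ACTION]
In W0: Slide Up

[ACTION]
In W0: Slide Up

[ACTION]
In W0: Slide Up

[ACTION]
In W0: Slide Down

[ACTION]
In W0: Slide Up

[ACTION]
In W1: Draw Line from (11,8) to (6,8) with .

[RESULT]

                                   ┏━━━
                                   ┃ Sl
                                   ┠───
                                   ┃┌──
                                   ┃│ 1
                                   ┃├──
                                   ┃│  
                    ┏━━━━━━━━━━━━━━━━━━
                    ┃ DrawingCanvas    
                    ┠──────────────────
                    ┃+                 
                    ┃                 @
                    ┃@@@@@             
                    ┃     @@@@@@@@     
                    ┃     +++++   @@@@@
                    ┃     +++++        
                    ┃     +++.+        
                    ┃     +++.+        
                    ┃        .         
                    ┃        .         


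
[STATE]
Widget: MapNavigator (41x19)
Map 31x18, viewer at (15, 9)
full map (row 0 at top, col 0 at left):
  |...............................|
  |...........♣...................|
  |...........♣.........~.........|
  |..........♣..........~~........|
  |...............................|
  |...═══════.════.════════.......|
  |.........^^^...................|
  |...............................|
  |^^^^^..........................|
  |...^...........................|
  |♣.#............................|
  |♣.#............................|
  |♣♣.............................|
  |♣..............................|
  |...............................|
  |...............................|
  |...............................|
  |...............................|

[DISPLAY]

     ...............................     
     ...........♣...................     
     ...........♣.........~.........     
     ..........♣..........~~........     
     ...............................     
     ...═══════.════.════════.......     
     .........^^^...................     
     ...............................     
     ^^^^^..........................     
     ...^...........@...............     
     ♣.#............................     
     ♣.#............................     
     ♣♣.............................     
     ♣..............................     
     ...............................     
     ...............................     
     ...............................     
     ...............................     
                                         


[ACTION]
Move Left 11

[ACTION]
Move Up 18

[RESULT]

                                         
                                         
                                         
                                         
                                         
                                         
                                         
                                         
                                         
                ....@....................
                ...........♣.............
                ...........♣.........~...
                ..........♣..........~~..
                .........................
                ...═══════.════.════════.
                .........^^^.............
                .........................
                ^^^^^....................
                ...^.....................


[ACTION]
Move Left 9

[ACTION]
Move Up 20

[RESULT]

                                         
                                         
                                         
                                         
                                         
                                         
                                         
                                         
                                         
                    @....................
                    ...........♣.........
                    ...........♣.........
                    ..........♣..........
                    .....................
                    ...═══════.════.═════
                    .........^^^.........
                    .....................
                    ^^^^^................
                    ...^.................


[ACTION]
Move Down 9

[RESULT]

                    .....................
                    ...........♣.........
                    ...........♣.........
                    ..........♣..........
                    .....................
                    ...═══════.════.═════
                    .........^^^.........
                    .....................
                    ^^^^^................
                    @..^.................
                    ♣.#..................
                    ♣.#..................
                    ♣♣...................
                    ♣....................
                    .....................
                    .....................
                    .....................
                    .....................
                                         


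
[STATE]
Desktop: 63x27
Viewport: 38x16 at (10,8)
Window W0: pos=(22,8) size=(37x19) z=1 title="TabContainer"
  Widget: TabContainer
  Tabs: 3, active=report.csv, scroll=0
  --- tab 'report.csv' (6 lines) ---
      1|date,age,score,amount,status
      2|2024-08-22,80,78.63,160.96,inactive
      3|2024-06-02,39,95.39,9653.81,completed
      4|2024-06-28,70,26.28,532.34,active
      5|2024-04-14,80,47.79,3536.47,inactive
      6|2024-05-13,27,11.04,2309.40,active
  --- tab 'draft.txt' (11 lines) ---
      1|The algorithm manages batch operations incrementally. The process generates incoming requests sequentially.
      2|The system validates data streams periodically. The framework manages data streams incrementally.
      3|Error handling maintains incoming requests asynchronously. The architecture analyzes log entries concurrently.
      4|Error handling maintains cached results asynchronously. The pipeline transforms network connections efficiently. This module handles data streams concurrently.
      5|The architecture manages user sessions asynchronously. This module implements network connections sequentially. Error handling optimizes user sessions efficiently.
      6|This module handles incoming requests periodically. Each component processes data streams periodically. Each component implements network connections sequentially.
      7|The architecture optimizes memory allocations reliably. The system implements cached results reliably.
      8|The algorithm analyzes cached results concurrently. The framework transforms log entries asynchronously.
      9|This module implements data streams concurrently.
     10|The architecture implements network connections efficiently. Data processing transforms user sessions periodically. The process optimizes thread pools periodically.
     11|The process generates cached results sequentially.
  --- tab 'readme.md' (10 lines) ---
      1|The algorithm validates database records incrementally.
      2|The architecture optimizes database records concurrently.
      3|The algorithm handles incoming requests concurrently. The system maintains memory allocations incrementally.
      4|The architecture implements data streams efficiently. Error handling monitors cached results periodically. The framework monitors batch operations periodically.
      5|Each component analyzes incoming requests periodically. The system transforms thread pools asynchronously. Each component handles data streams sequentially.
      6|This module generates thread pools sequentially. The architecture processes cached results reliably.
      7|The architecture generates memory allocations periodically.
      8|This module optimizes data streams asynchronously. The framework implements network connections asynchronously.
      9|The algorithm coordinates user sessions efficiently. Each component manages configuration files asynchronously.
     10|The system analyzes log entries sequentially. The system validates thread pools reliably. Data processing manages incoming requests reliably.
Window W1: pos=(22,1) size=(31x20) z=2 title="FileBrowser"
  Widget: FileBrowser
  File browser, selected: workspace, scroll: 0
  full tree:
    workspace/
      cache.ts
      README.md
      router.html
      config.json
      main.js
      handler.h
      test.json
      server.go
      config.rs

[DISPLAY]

            ┃    config.json          
            ┃    main.js              
            ┃    handler.h            
            ┃    test.json            
            ┃    server.go            
            ┃    config.rs            
            ┃                         
            ┃                         
            ┃                         
            ┃                         
            ┃                         
            ┃                         
            ┗━━━━━━━━━━━━━━━━━━━━━━━━━
            ┃                         
            ┃                         
            ┃                         


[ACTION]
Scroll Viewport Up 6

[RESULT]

            ┃ FileBrowser             
            ┠─────────────────────────
            ┃> [-] workspace/         
            ┃    cache.ts             
            ┃    README.md            
            ┃    router.html          
            ┃    config.json          
            ┃    main.js              
            ┃    handler.h            
            ┃    test.json            
            ┃    server.go            
            ┃    config.rs            
            ┃                         
            ┃                         
            ┃                         
            ┃                         


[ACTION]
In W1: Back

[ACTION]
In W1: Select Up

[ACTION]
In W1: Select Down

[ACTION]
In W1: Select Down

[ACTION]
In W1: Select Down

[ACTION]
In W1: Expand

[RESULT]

            ┃ FileBrowser             
            ┠─────────────────────────
            ┃  [-] workspace/         
            ┃    cache.ts             
            ┃    README.md            
            ┃  > router.html          
            ┃    config.json          
            ┃    main.js              
            ┃    handler.h            
            ┃    test.json            
            ┃    server.go            
            ┃    config.rs            
            ┃                         
            ┃                         
            ┃                         
            ┃                         
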